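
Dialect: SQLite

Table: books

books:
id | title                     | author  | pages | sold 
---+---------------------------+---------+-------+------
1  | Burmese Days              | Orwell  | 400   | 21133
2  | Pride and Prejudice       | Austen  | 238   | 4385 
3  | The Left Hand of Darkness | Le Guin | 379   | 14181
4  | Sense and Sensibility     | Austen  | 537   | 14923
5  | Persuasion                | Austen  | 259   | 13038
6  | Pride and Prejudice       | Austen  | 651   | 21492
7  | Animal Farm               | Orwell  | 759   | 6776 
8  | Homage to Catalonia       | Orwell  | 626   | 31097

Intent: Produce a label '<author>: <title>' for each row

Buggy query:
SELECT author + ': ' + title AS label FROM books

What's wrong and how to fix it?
Bug: '+' is numeric addition; on text columns SQLite converts them to 0 instead of concatenating

Fix: Use the || operator for string concatenation

Corrected query:
SELECT author || ': ' || title AS label FROM books

Result:
label                             
----------------------------------
Orwell: Burmese Days              
Austen: Pride and Prejudice       
Le Guin: The Left Hand of Darkness
Austen: Sense and Sensibility     
Austen: Persuasion                
Austen: Pride and Prejudice       
Orwell: Animal Farm               
Orwell: Homage to Catalonia       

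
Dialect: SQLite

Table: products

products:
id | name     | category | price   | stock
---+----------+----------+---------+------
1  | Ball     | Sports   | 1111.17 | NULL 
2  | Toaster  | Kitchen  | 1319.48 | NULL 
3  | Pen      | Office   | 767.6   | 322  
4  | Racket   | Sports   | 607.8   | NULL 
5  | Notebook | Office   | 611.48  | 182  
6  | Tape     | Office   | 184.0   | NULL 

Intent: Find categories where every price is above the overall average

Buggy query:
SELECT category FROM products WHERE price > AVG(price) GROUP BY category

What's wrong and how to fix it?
Bug: AVG() is an aggregate; it can't sit directly in WHERE

Fix: Compute the overall average in a scalar subquery and compare each group's MIN against it in HAVING

Corrected query:
SELECT category FROM products GROUP BY category HAVING MIN(price) > (SELECT AVG(price) FROM products)

Result:
category
--------
Kitchen 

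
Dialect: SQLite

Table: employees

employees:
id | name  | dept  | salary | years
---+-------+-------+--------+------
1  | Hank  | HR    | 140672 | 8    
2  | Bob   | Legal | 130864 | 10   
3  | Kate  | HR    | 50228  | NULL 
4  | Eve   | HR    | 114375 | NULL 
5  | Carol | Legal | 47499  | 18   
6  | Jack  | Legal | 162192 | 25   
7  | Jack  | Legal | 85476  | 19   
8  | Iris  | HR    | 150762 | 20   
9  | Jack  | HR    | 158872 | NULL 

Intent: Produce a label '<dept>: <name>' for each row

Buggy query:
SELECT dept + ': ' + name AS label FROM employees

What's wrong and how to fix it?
Bug: '+' is numeric addition; on text columns SQLite converts them to 0 instead of concatenating

Fix: Replace + with || to concatenate text

Corrected query:
SELECT dept || ': ' || name AS label FROM employees

Result:
label       
------------
HR: Hank    
Legal: Bob  
HR: Kate    
HR: Eve     
Legal: Carol
Legal: Jack 
Legal: Jack 
HR: Iris    
HR: Jack    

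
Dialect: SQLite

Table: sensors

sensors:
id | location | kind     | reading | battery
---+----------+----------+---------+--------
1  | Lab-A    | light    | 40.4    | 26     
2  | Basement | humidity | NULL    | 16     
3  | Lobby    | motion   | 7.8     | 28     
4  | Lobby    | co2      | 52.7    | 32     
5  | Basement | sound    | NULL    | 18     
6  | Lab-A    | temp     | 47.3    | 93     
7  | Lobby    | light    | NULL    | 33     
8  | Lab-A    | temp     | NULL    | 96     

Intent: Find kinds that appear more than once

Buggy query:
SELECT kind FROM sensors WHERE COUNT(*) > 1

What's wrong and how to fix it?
Bug: WHERE can't reference COUNT(*); aggregates are computed after WHERE

Fix: GROUP BY kind, then filter groups with HAVING COUNT(*) > 1

Corrected query:
SELECT kind FROM sensors GROUP BY kind HAVING COUNT(*) > 1

Result:
kind 
-----
light
temp 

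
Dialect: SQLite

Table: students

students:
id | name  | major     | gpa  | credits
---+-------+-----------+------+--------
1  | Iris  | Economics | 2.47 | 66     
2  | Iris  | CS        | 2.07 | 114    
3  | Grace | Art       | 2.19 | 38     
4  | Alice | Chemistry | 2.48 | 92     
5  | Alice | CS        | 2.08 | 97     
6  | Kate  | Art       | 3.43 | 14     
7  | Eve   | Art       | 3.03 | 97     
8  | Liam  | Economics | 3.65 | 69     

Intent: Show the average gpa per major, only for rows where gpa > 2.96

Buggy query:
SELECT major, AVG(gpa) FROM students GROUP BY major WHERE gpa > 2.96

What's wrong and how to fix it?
Bug: Row-level WHERE must come before GROUP BY in the clause order

Fix: Place WHERE between FROM and GROUP BY

Corrected query:
SELECT major, AVG(gpa) FROM students WHERE gpa > 2.96 GROUP BY major

Result:
major     | AVG(gpa)
----------+---------
Art       | 3.23    
Economics | 3.65    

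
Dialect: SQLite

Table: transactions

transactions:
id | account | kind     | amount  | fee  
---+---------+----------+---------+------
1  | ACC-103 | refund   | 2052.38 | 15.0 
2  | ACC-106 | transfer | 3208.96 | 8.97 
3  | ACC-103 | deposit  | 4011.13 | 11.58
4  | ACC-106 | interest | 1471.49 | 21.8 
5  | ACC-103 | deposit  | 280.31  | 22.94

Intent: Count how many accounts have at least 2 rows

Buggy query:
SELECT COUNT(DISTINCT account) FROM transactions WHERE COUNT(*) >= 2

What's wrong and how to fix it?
Bug: WHERE filters individual rows, not groups, so a group-level COUNT is invalid there

Fix: Group first with HAVING COUNT(*) >= 2, then COUNT the resulting groups

Corrected query:
SELECT COUNT(*) FROM (SELECT account FROM transactions GROUP BY account HAVING COUNT(*) >= 2)

Result:
COUNT(*)
--------
2       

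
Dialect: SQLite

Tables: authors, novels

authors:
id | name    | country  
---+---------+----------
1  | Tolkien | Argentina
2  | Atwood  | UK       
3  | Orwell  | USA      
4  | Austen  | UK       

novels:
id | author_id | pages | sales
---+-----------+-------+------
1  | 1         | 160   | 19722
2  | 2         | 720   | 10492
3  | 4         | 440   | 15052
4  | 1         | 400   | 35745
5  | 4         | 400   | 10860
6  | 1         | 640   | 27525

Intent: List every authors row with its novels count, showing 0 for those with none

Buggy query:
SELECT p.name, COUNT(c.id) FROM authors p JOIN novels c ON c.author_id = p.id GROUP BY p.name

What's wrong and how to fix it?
Bug: An inner join excludes parents with zero children

Fix: Use LEFT JOIN so parents without children still appear (COUNT(c.id) gives 0)

Corrected query:
SELECT p.name, COUNT(c.id) FROM authors p LEFT JOIN novels c ON c.author_id = p.id GROUP BY p.name

Result:
name    | COUNT(c.id)
--------+------------
Atwood  | 1          
Austen  | 2          
Orwell  | 0          
Tolkien | 3          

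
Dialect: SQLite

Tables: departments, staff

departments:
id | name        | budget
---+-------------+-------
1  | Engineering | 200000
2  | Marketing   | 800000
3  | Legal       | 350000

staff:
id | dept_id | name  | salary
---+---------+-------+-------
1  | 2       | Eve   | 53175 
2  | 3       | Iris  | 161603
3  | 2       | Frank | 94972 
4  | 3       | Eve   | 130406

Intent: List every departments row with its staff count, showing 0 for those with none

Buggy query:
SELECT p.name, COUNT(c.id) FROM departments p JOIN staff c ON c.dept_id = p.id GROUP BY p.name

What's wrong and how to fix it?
Bug: INNER JOIN drops departments rows that have no matching staff rows

Fix: Use LEFT JOIN so parents without children still appear (COUNT(c.id) gives 0)

Corrected query:
SELECT p.name, COUNT(c.id) FROM departments p LEFT JOIN staff c ON c.dept_id = p.id GROUP BY p.name

Result:
name        | COUNT(c.id)
------------+------------
Engineering | 0          
Legal       | 2          
Marketing   | 2          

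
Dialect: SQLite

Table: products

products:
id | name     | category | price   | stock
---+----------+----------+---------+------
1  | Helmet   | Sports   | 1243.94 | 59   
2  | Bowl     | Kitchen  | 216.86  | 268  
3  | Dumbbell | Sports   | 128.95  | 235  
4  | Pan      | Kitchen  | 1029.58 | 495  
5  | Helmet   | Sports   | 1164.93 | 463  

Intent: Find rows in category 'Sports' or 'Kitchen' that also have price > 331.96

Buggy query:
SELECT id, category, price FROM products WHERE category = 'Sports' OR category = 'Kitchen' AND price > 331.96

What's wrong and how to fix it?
Bug: AND binds tighter than OR, so this parses as category = 'Sports' OR (category = 'Kitchen' AND price > 331.96)

Fix: Group the OR with parentheses (or use IN), then AND the threshold

Corrected query:
SELECT id, category, price FROM products WHERE (category = 'Sports' OR category = 'Kitchen') AND price > 331.96

Result:
id | category | price  
---+----------+--------
1  | Sports   | 1243.94
4  | Kitchen  | 1029.58
5  | Sports   | 1164.93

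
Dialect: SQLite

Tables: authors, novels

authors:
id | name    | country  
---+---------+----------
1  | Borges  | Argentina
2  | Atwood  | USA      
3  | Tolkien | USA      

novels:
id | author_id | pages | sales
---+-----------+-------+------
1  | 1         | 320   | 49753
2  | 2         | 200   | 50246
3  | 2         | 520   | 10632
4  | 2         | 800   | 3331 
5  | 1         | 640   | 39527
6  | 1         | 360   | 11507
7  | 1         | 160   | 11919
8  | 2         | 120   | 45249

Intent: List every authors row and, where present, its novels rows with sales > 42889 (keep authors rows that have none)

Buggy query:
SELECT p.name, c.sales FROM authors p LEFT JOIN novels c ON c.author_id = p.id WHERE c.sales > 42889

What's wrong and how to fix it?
Bug: A WHERE condition on the right-hand table after LEFT JOIN drops unmatched parents

Fix: Put 'c.sales > 42889' in the JOIN's ON clause instead of WHERE

Corrected query:
SELECT p.name, c.sales FROM authors p LEFT JOIN novels c ON c.author_id = p.id AND c.sales > 42889

Result:
name    | sales
--------+------
Borges  | 49753
Atwood  | 45249
Atwood  | 50246
Tolkien | NULL 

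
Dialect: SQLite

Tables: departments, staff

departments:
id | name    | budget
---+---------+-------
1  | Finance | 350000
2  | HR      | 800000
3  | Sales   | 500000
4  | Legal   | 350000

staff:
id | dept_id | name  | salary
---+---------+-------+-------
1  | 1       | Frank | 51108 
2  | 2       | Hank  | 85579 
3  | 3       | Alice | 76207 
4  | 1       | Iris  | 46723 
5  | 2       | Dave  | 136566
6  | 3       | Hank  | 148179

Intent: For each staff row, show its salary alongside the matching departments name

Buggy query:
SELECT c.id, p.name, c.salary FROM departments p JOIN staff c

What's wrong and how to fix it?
Bug: Missing join condition: each staff row is matched to all departments rows instead of just its own

Fix: Add ON c.dept_id = p.id to the JOIN

Corrected query:
SELECT c.id, p.name, c.salary FROM departments p JOIN staff c ON c.dept_id = p.id

Result:
id | name    | salary
---+---------+-------
1  | Finance | 51108 
2  | HR      | 85579 
3  | Sales   | 76207 
4  | Finance | 46723 
5  | HR      | 136566
6  | Sales   | 148179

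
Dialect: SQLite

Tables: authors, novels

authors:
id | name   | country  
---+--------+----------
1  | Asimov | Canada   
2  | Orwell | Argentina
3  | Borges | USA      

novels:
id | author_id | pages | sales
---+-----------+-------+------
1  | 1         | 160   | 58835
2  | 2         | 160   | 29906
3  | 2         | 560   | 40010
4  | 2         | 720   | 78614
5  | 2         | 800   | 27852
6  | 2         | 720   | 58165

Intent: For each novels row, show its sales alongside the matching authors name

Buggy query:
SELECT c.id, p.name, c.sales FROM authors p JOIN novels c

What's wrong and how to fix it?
Bug: Missing join condition: each novels row is matched to all authors rows instead of just its own

Fix: Specify the join condition linking the foreign key to the parent id

Corrected query:
SELECT c.id, p.name, c.sales FROM authors p JOIN novels c ON c.author_id = p.id

Result:
id | name   | sales
---+--------+------
1  | Asimov | 58835
2  | Orwell | 29906
3  | Orwell | 40010
4  | Orwell | 78614
5  | Orwell | 27852
6  | Orwell | 58165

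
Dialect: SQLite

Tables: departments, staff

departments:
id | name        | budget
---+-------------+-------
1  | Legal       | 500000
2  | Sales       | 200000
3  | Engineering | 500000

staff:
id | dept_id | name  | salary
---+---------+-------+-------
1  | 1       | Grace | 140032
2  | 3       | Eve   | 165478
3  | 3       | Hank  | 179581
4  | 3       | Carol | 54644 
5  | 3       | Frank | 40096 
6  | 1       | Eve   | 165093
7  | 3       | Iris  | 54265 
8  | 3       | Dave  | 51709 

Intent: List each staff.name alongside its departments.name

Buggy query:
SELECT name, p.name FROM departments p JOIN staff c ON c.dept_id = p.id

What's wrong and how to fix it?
Bug: 'name' exists in both joined tables, so the database can't tell which one is meant

Fix: Prefix ambiguous columns with the table alias

Corrected query:
SELECT c.name, p.name FROM departments p JOIN staff c ON c.dept_id = p.id

Result:
name  | name       
------+------------
Grace | Legal      
Eve   | Engineering
Hank  | Engineering
Carol | Engineering
Frank | Engineering
Eve   | Legal      
Iris  | Engineering
Dave  | Engineering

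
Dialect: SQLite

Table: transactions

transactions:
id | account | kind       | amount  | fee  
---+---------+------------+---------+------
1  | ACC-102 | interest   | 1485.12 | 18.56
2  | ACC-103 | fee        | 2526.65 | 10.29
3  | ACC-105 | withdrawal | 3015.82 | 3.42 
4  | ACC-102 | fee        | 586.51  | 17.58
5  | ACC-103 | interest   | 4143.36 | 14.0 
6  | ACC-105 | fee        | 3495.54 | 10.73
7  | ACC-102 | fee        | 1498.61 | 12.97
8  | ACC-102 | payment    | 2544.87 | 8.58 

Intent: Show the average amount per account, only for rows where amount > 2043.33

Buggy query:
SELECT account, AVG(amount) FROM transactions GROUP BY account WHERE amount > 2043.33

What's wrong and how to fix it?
Bug: WHERE cannot follow GROUP BY

Fix: Place WHERE between FROM and GROUP BY

Corrected query:
SELECT account, AVG(amount) FROM transactions WHERE amount > 2043.33 GROUP BY account

Result:
account | AVG(amount)
--------+------------
ACC-102 | 2544.87    
ACC-103 | 3335.005   
ACC-105 | 3255.68    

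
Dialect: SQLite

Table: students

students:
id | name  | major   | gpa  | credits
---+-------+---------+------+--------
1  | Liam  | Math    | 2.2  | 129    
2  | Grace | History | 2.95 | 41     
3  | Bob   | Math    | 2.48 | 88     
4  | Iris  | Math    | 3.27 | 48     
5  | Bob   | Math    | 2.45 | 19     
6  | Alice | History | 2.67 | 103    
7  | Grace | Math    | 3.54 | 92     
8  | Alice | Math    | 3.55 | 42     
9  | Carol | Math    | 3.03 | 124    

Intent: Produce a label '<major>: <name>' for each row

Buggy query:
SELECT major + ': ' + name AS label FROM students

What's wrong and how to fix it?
Bug: '+' is numeric addition; on text columns SQLite converts them to 0 instead of concatenating

Fix: Use the || operator for string concatenation

Corrected query:
SELECT major || ': ' || name AS label FROM students

Result:
label         
--------------
Math: Liam    
History: Grace
Math: Bob     
Math: Iris    
Math: Bob     
History: Alice
Math: Grace   
Math: Alice   
Math: Carol   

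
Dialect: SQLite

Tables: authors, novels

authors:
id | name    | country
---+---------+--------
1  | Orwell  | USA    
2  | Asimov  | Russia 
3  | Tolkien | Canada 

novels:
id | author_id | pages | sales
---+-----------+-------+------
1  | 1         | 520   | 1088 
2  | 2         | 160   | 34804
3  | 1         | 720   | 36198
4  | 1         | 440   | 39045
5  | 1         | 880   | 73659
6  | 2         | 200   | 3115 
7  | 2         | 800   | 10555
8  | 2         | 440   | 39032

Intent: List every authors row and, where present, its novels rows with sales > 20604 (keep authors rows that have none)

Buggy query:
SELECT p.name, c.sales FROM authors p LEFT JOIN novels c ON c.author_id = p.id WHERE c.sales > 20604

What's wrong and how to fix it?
Bug: A WHERE condition on the right-hand table after LEFT JOIN drops unmatched parents

Fix: Put 'c.sales > 20604' in the JOIN's ON clause instead of WHERE

Corrected query:
SELECT p.name, c.sales FROM authors p LEFT JOIN novels c ON c.author_id = p.id AND c.sales > 20604

Result:
name    | sales
--------+------
Orwell  | 36198
Orwell  | 39045
Orwell  | 73659
Asimov  | 34804
Asimov  | 39032
Tolkien | NULL 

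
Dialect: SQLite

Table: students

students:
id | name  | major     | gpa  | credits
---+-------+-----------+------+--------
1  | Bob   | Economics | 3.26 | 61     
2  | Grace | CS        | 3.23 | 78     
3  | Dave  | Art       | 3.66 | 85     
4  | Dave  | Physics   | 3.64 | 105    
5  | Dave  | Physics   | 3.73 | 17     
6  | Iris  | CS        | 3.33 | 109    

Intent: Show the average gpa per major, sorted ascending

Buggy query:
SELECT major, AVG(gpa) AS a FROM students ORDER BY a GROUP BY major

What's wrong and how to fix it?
Bug: GROUP BY must precede ORDER BY

Fix: Reorder: SELECT … FROM … GROUP BY … ORDER BY …

Corrected query:
SELECT major, AVG(gpa) AS a FROM students GROUP BY major ORDER BY a

Result:
major     | a    
----------+------
Economics | 3.26 
CS        | 3.28 
Art       | 3.66 
Physics   | 3.685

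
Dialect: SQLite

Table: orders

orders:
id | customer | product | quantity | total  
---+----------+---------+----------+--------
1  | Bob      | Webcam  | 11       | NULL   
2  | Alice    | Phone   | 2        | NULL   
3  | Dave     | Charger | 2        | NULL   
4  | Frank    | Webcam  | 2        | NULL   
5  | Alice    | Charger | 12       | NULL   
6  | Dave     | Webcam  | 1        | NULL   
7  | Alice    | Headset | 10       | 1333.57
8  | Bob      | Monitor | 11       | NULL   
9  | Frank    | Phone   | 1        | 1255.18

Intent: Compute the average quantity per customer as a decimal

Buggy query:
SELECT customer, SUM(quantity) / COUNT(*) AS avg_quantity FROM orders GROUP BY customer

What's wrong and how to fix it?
Bug: SUM(quantity) and COUNT(*) are both integers; the division truncates the fractional part

Fix: Multiply by 1.0 (or CAST to REAL) to force floating-point division

Corrected query:
SELECT customer, SUM(quantity) * 1.0 / COUNT(*) AS avg_quantity FROM orders GROUP BY customer

Result:
customer | avg_quantity
---------+-------------
Alice    | 8           
Bob      | 11          
Dave     | 1.5         
Frank    | 1.5         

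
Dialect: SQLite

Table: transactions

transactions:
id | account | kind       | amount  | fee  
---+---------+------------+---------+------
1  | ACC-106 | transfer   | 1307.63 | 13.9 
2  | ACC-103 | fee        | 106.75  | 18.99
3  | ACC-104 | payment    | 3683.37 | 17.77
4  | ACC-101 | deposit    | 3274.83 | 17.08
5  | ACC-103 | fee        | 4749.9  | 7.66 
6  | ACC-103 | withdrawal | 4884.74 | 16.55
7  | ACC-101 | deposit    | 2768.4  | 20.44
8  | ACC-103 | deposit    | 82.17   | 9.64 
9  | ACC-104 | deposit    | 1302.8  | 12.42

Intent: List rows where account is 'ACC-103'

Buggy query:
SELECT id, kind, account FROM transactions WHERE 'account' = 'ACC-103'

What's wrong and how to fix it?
Bug: 'account' in single quotes is a string literal, not the column; the comparison is literal-vs-literal and never true

Fix: Reference the column as account without single quotes

Corrected query:
SELECT id, kind, account FROM transactions WHERE account = 'ACC-103'

Result:
id | kind       | account
---+------------+--------
2  | fee        | ACC-103
5  | fee        | ACC-103
6  | withdrawal | ACC-103
8  | deposit    | ACC-103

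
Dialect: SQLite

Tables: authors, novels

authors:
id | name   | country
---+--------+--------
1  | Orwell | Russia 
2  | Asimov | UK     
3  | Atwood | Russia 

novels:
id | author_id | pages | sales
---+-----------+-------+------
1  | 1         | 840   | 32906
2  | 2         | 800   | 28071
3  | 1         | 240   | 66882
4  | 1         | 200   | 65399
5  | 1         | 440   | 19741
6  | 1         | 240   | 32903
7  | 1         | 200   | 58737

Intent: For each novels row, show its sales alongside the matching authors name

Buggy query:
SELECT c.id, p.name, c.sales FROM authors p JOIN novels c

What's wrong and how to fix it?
Bug: Missing join condition: each novels row is matched to all authors rows instead of just its own

Fix: Add ON c.author_id = p.id to the JOIN

Corrected query:
SELECT c.id, p.name, c.sales FROM authors p JOIN novels c ON c.author_id = p.id

Result:
id | name   | sales
---+--------+------
1  | Orwell | 32906
2  | Asimov | 28071
3  | Orwell | 66882
4  | Orwell | 65399
5  | Orwell | 19741
6  | Orwell | 32903
7  | Orwell | 58737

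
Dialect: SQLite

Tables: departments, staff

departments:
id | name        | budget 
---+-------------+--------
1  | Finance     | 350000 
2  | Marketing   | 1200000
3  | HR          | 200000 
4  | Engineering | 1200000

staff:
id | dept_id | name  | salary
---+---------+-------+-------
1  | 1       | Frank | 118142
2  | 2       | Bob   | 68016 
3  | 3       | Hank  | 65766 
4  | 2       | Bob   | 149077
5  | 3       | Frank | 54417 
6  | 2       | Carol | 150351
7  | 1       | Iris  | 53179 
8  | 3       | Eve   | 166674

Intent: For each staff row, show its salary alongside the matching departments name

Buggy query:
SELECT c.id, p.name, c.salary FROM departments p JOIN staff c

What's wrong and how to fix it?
Bug: JOIN with no ON clause produces a cartesian product; every staff row pairs with every departments row

Fix: Specify the join condition linking the foreign key to the parent id

Corrected query:
SELECT c.id, p.name, c.salary FROM departments p JOIN staff c ON c.dept_id = p.id

Result:
id | name      | salary
---+-----------+-------
1  | Finance   | 118142
2  | Marketing | 68016 
3  | HR        | 65766 
4  | Marketing | 149077
5  | HR        | 54417 
6  | Marketing | 150351
7  | Finance   | 53179 
8  | HR        | 166674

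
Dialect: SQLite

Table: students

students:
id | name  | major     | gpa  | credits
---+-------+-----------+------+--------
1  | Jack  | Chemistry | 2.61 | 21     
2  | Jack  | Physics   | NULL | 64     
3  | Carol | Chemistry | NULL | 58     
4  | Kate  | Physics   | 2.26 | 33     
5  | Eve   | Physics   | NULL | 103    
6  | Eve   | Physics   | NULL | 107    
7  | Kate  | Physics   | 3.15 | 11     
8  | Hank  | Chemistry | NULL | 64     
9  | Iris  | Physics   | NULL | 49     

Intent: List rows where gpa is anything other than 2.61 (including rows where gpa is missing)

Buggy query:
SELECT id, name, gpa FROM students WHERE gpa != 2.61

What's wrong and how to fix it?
Bug: Inequality against NULL is unknown, not true; rows with NULL are dropped

Fix: Handle NULL separately with IS NULL alongside the inequality

Corrected query:
SELECT id, name, gpa FROM students WHERE gpa != 2.61 OR gpa IS NULL

Result:
id | name  | gpa 
---+-------+-----
2  | Jack  | NULL
3  | Carol | NULL
4  | Kate  | 2.26
5  | Eve   | NULL
6  | Eve   | NULL
7  | Kate  | 3.15
8  | Hank  | NULL
9  | Iris  | NULL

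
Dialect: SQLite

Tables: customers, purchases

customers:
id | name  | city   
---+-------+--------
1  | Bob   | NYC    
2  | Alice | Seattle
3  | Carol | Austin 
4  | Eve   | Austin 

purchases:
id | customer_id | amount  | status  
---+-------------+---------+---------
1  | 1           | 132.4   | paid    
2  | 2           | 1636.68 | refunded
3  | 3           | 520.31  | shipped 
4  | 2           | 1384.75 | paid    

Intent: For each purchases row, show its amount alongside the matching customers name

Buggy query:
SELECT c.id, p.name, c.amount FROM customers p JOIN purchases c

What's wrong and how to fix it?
Bug: JOIN with no ON clause produces a cartesian product; every purchases row pairs with every customers row

Fix: Add ON c.customer_id = p.id to the JOIN

Corrected query:
SELECT c.id, p.name, c.amount FROM customers p JOIN purchases c ON c.customer_id = p.id

Result:
id | name  | amount 
---+-------+--------
1  | Bob   | 132.4  
2  | Alice | 1636.68
3  | Carol | 520.31 
4  | Alice | 1384.75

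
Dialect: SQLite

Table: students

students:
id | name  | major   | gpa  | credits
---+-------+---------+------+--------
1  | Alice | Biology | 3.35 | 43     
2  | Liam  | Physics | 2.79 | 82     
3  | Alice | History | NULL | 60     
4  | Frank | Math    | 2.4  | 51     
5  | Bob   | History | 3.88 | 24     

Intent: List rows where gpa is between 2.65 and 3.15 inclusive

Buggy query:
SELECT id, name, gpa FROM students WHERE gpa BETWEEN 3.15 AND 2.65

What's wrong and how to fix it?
Bug: BETWEEN expects the lower bound first; with 3.15 AND 2.65 the range is empty

Fix: Write BETWEEN 2.65 AND 3.15

Corrected query:
SELECT id, name, gpa FROM students WHERE gpa BETWEEN 2.65 AND 3.15

Result:
id | name | gpa 
---+------+-----
2  | Liam | 2.79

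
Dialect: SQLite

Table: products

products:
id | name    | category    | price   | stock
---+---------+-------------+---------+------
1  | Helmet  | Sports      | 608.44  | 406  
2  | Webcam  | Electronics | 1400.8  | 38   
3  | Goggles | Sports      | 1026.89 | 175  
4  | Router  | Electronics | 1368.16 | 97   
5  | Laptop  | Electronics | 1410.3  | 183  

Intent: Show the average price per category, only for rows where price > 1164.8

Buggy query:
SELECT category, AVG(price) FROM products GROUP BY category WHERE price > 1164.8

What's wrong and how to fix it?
Bug: Row-level WHERE must come before GROUP BY in the clause order

Fix: Place WHERE between FROM and GROUP BY

Corrected query:
SELECT category, AVG(price) FROM products WHERE price > 1164.8 GROUP BY category

Result:
category    | AVG(price) 
------------+------------
Electronics | 1393.086667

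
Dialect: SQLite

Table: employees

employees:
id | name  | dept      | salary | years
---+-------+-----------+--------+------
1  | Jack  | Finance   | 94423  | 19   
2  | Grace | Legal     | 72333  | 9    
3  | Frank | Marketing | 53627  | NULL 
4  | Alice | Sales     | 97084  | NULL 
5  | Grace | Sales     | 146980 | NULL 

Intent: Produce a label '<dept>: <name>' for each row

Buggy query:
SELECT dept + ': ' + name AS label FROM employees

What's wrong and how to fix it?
Bug: SQLite uses || for string concatenation; + coerces text to numbers (yielding 0)

Fix: Use the || operator for string concatenation

Corrected query:
SELECT dept || ': ' || name AS label FROM employees

Result:
label           
----------------
Finance: Jack   
Legal: Grace    
Marketing: Frank
Sales: Alice    
Sales: Grace    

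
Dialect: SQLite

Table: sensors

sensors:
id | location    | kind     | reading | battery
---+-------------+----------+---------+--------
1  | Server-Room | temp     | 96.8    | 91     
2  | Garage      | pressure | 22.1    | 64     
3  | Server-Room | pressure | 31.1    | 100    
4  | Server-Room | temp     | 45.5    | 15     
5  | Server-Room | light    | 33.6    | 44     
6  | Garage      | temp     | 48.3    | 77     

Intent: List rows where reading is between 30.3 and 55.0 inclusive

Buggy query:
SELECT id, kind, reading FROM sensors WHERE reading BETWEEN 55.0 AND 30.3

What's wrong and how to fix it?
Bug: BETWEEN expects the lower bound first; with 55.0 AND 30.3 the range is empty

Fix: Swap the bounds so the smaller value comes first

Corrected query:
SELECT id, kind, reading FROM sensors WHERE reading BETWEEN 30.3 AND 55.0

Result:
id | kind     | reading
---+----------+--------
3  | pressure | 31.1   
4  | temp     | 45.5   
5  | light    | 33.6   
6  | temp     | 48.3   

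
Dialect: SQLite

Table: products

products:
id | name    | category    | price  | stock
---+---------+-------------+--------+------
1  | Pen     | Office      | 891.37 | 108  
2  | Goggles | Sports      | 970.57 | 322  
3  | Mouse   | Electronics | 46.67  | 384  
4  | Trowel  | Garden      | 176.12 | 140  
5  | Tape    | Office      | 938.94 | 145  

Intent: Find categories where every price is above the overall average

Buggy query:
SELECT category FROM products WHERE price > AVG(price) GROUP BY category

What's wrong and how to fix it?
Bug: AVG() is an aggregate; it can't sit directly in WHERE

Fix: Compute the overall average in a scalar subquery and compare each group's MIN against it in HAVING

Corrected query:
SELECT category FROM products GROUP BY category HAVING MIN(price) > (SELECT AVG(price) FROM products)

Result:
category
--------
Office  
Sports  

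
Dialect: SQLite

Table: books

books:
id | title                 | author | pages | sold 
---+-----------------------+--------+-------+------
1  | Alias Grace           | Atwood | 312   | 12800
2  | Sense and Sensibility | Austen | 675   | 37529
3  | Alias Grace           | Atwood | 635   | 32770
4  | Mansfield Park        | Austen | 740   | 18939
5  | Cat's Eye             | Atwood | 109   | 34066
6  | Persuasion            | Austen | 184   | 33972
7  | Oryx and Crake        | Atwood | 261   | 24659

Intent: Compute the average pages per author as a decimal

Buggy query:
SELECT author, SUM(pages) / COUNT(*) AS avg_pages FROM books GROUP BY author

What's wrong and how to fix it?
Bug: Both operands are integers, so '/' performs integer division and truncates

Fix: Cast one side to REAL so the division keeps the fractional part

Corrected query:
SELECT author, SUM(pages) * 1.0 / COUNT(*) AS avg_pages FROM books GROUP BY author

Result:
author | avg_pages
-------+----------
Atwood | 329.25   
Austen | 533      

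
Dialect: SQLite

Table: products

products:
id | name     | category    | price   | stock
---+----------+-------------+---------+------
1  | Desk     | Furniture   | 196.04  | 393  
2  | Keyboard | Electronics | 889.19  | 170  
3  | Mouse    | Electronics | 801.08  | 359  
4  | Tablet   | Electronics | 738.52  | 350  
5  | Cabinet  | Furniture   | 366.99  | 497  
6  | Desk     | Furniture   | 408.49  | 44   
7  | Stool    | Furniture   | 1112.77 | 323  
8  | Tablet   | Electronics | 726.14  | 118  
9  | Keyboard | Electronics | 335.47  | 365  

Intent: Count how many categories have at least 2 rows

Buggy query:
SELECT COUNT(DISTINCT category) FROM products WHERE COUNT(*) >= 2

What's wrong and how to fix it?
Bug: COUNT(*) cannot appear in WHERE; the per-group count doesn't exist yet

Fix: Group first with HAVING COUNT(*) >= 2, then COUNT the resulting groups

Corrected query:
SELECT COUNT(*) FROM (SELECT category FROM products GROUP BY category HAVING COUNT(*) >= 2)

Result:
COUNT(*)
--------
2       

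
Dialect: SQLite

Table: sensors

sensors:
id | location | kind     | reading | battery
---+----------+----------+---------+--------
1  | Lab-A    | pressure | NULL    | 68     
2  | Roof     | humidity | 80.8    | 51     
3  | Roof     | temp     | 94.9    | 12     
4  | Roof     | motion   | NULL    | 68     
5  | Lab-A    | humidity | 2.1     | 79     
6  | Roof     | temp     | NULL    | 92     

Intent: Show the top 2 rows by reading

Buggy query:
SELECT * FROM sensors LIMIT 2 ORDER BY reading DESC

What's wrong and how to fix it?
Bug: LIMIT must come after ORDER BY

Fix: Swap the clauses: ORDER BY first, then LIMIT

Corrected query:
SELECT * FROM sensors ORDER BY reading DESC LIMIT 2

Result:
id | location | kind     | reading | battery
---+----------+----------+---------+--------
3  | Roof     | temp     | 94.9    | 12     
2  | Roof     | humidity | 80.8    | 51     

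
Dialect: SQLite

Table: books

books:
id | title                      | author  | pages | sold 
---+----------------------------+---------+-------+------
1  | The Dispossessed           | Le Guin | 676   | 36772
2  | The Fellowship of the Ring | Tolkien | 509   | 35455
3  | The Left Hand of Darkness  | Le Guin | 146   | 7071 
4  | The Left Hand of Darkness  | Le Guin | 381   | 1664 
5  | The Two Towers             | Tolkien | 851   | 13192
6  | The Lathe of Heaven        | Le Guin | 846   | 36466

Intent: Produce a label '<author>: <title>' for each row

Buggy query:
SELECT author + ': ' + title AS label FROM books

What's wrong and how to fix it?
Bug: '+' is numeric addition; on text columns SQLite converts them to 0 instead of concatenating

Fix: Replace + with || to concatenate text

Corrected query:
SELECT author || ': ' || title AS label FROM books

Result:
label                              
-----------------------------------
Le Guin: The Dispossessed          
Tolkien: The Fellowship of the Ring
Le Guin: The Left Hand of Darkness 
Le Guin: The Left Hand of Darkness 
Tolkien: The Two Towers            
Le Guin: The Lathe of Heaven       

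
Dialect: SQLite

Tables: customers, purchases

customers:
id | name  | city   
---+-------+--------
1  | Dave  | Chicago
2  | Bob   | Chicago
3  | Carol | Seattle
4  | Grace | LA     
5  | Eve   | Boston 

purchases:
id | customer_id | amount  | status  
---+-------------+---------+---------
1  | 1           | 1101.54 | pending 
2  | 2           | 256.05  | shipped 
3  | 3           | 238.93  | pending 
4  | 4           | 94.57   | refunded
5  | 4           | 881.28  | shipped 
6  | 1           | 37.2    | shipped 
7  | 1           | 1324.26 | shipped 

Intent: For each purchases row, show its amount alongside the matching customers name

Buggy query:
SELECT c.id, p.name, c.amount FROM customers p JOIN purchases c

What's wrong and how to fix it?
Bug: Missing join condition: each purchases row is matched to all customers rows instead of just its own

Fix: Specify the join condition linking the foreign key to the parent id

Corrected query:
SELECT c.id, p.name, c.amount FROM customers p JOIN purchases c ON c.customer_id = p.id

Result:
id | name  | amount 
---+-------+--------
1  | Dave  | 1101.54
2  | Bob   | 256.05 
3  | Carol | 238.93 
4  | Grace | 94.57  
5  | Grace | 881.28 
6  | Dave  | 37.2   
7  | Dave  | 1324.26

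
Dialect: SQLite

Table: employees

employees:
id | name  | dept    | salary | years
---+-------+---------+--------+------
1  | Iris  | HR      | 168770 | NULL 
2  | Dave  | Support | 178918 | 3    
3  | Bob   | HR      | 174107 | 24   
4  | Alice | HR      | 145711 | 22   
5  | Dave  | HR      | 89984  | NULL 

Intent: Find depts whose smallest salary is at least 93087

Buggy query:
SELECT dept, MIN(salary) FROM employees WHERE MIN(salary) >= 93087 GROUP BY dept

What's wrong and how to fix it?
Bug: Aggregates like MIN are computed per group after WHERE runs

Fix: Replace WHERE with HAVING after the GROUP BY

Corrected query:
SELECT dept, MIN(salary) FROM employees GROUP BY dept HAVING MIN(salary) >= 93087

Result:
dept    | MIN(salary)
--------+------------
Support | 178918     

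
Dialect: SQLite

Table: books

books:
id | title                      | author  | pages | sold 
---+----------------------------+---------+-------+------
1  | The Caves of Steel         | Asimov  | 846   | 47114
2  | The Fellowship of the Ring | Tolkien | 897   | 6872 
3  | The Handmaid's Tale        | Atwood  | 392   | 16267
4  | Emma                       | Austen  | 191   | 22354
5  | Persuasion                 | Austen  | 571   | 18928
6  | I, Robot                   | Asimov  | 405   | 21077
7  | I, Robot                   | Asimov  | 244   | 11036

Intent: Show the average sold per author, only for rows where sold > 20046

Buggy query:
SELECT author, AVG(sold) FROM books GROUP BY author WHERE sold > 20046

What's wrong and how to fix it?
Bug: Row-level WHERE must come before GROUP BY in the clause order

Fix: Place WHERE between FROM and GROUP BY

Corrected query:
SELECT author, AVG(sold) FROM books WHERE sold > 20046 GROUP BY author

Result:
author | AVG(sold)
-------+----------
Asimov | 34095.5  
Austen | 22354    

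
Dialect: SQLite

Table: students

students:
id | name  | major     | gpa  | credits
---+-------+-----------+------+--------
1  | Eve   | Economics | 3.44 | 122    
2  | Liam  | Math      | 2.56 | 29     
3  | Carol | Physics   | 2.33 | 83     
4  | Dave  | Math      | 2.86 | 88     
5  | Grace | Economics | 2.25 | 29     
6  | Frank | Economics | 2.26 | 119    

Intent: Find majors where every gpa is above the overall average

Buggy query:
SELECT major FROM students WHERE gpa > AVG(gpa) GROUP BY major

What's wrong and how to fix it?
Bug: AVG() is an aggregate; it can't sit directly in WHERE

Fix: Use a subquery for AVG and a HAVING MIN(...) filter so the condition holds for every row in the group

Corrected query:
SELECT major FROM students GROUP BY major HAVING MIN(gpa) > (SELECT AVG(gpa) FROM students)

Result:
(no rows)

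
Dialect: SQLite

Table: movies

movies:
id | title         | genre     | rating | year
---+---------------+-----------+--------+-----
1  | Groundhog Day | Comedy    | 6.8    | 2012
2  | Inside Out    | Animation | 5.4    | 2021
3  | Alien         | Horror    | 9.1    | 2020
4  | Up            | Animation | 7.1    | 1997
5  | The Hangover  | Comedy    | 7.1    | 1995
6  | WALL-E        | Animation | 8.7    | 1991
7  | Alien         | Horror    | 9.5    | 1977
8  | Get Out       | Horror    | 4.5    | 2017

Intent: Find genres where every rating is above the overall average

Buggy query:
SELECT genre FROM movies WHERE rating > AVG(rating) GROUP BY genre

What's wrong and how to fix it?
Bug: AVG() is an aggregate; it can't sit directly in WHERE

Fix: Compute the overall average in a scalar subquery and compare each group's MIN against it in HAVING

Corrected query:
SELECT genre FROM movies GROUP BY genre HAVING MIN(rating) > (SELECT AVG(rating) FROM movies)

Result:
(no rows)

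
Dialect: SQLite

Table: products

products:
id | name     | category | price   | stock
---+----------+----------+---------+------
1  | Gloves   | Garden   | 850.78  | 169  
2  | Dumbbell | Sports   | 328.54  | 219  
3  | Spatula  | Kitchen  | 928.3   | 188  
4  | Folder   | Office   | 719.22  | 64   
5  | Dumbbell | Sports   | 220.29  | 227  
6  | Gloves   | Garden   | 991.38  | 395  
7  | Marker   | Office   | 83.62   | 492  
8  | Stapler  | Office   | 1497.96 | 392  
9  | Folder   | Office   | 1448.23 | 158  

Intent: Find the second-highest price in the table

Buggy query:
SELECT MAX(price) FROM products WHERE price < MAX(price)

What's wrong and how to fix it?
Bug: MAX(price) on the right of the comparison is an aggregate-in-WHERE error

Fix: Put the inner MAX in a scalar subquery

Corrected query:
SELECT MAX(price) FROM products WHERE price < (SELECT MAX(price) FROM products)

Result:
MAX(price)
----------
1448.23   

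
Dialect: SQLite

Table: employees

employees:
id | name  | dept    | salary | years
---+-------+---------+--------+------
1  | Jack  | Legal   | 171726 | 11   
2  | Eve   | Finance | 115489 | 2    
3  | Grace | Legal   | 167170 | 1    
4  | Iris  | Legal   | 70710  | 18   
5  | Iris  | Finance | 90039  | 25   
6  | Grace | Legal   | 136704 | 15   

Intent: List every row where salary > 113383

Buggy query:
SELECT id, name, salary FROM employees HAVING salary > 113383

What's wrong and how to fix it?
Bug: This is a non-aggregate query (no GROUP BY, no aggregates), so in SQLite the HAVING clause is invalid here; a row-level condition belongs in WHERE

Fix: Replace HAVING with WHERE since the condition applies to individual rows

Corrected query:
SELECT id, name, salary FROM employees WHERE salary > 113383

Result:
id | name  | salary
---+-------+-------
1  | Jack  | 171726
2  | Eve   | 115489
3  | Grace | 167170
6  | Grace | 136704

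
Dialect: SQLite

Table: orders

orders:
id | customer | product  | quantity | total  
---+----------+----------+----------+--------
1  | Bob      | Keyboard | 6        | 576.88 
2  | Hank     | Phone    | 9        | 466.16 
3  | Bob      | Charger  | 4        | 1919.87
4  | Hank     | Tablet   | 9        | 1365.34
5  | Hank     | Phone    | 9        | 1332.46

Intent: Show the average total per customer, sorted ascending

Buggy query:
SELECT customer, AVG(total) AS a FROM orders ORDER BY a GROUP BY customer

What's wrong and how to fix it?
Bug: GROUP BY must precede ORDER BY

Fix: Move ORDER BY to the end, after GROUP BY

Corrected query:
SELECT customer, AVG(total) AS a FROM orders GROUP BY customer ORDER BY a

Result:
customer | a          
---------+------------
Hank     | 1054.653333
Bob      | 1248.375   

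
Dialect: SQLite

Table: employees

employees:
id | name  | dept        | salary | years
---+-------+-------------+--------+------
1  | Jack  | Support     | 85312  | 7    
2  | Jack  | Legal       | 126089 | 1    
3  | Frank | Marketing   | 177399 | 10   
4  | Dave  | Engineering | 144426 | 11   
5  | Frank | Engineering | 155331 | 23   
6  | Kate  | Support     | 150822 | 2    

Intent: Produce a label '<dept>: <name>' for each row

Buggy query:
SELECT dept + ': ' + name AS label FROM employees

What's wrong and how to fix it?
Bug: '+' is numeric addition; on text columns SQLite converts them to 0 instead of concatenating

Fix: Use the || operator for string concatenation

Corrected query:
SELECT dept || ': ' || name AS label FROM employees

Result:
label             
------------------
Support: Jack     
Legal: Jack       
Marketing: Frank  
Engineering: Dave 
Engineering: Frank
Support: Kate     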